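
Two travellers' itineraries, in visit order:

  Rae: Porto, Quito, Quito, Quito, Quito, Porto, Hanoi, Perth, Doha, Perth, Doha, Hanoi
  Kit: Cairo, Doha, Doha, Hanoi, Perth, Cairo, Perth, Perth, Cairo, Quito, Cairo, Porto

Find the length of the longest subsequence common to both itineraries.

Match Hanoi [7,4], then Perth [8,7], then Perth [10,8] — 3 stops in the same relative order in both. The LCS DP gives dp[12][12] = 3, so this is optimal.

3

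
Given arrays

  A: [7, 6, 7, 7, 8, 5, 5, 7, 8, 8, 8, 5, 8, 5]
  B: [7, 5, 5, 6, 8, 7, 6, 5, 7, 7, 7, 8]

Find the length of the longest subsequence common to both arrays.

Match 7 at A[1]=B[6], 6 at A[2]=B[7], 7 at A[3]=B[9], 7 at A[4]=B[10], 7 at A[8]=B[11], 8 at A[13]=B[12] — 6 values in the same relative order in both. The LCS DP gives dp[14][12] = 6, so this is optimal.

6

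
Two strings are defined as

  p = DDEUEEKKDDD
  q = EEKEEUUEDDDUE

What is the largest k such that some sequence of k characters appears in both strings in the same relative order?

Let dp[i][j] be the LCS length of the first i characters of p and the first j characters of q. dp[i][j] = dp[i-1][j-1]+1 when the i-th and j-th characters match, else max(dp[i-1][j], dp[i][j-1]).
    ·  E  E  K  E  E  U  U  E  D  D  D  U  E
 ·  0  0  0  0  0  0  0  0  0  0  0  0  0  0
 D  0  0  0  0  0  0  0  0  0  1  1  1  1  1
 D  0  0  0  0  0  0  0  0  0  1  2  2  2  2
 E  0  1  1  1  1  1  1  1  1  1  2  2  2  3
 U  0  1  1  1  1  1  2  2  2  2  2  2  3  3
 E  0  1  2  2  2  2  2  2  3  3  3  3  3  4
 E  0  1  2  2  3  3  3  3  3  3  3  3  3  4
 K  0  1  2  3  3  3  3  3  3  3  3  3  3  4
 K  0  1  2  3  3  3  3  3  3  3  3  3  3  4
 D  0  1  2  3  3  3  3  3  3  4  4  4  4  4
 D  0  1  2  3  3  3  3  3  3  4  5  5  5  5
 D  0  1  2  3  3  3  3  3  3  4  5  6  6  6
dp[11][13] = 6. One LCS (by backtracking along matches): EUEDDD.

6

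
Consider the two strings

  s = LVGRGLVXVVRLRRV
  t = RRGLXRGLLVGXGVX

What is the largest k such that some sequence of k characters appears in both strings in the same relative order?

7

Match L [1,4] → R [4,6] → G [5,7] → L [6,9] → V [7,10] → X [8,12] → V [9,14] — 7 characters in the same relative order in both, and the DP table's final entry dp[15][15] is also 7, so no common subsequence is longer.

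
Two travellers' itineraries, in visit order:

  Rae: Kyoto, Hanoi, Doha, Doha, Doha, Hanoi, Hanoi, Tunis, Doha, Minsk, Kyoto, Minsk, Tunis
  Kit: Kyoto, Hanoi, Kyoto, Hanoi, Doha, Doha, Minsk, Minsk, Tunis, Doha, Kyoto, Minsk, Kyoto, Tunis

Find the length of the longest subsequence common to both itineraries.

Match Kyoto [1,3], Hanoi [2,4], Doha [3,5], Doha [4,6], Tunis [8,9], Doha [9,10], Minsk [10,12], Kyoto [11,13], Tunis [13,14] — 9 stops in the same relative order in both. dp[13][14] = 9 confirms this is the maximum.

9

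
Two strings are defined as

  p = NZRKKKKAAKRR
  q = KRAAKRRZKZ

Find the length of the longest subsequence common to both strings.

6

One common subsequence of length 6: R at p[3]=q[2] → A at p[8]=q[3] → A at p[9]=q[4] → K at p[10]=q[5] → R at p[11]=q[6] → R at p[12]=q[7]. dp[12][10] = 6 confirms this is the maximum.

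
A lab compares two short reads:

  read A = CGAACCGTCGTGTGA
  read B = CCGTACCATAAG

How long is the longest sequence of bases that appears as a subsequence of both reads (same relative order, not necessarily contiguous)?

7

Match C (read A #1, read B #2), then G (read A #2, read B #3), then A (read A #4, read B #5), then C (read A #5, read B #6), then C (read A #6, read B #7), then T (read A #8, read B #9), then G (read A #14, read B #12) — 7 bases in the same relative order in both. Since dp[15][12] = 7, nothing longer is possible.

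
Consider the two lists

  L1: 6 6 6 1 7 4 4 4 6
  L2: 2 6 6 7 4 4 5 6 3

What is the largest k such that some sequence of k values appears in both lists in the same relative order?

6

One common subsequence of length 6: 6 (L1 #2, L2 #2) → 6 (L1 #3, L2 #3) → 7 (L1 #5, L2 #4) → 4 (L1 #6, L2 #5) → 4 (L1 #7, L2 #6) → 6 (L1 #9, L2 #8). The LCS DP gives dp[9][9] = 6, so this is optimal.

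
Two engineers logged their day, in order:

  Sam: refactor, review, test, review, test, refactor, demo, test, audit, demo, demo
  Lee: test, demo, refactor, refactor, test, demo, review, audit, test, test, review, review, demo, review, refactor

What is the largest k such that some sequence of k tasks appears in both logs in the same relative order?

Pick refactor at Sam[1]=Lee[4], test at Sam[3]=Lee[5], review at Sam[4]=Lee[7], test at Sam[5]=Lee[9], test at Sam[8]=Lee[10], demo at Sam[10]=Lee[13]; all 6 tasks appear in both, in order. dp[11][15] = 6 confirms this is the maximum.

6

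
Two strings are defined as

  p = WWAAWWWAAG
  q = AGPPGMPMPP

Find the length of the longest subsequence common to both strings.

Let dp[i][j] be the LCS length of the first i characters of p and the first j characters of q. dp[i][j] = dp[i-1][j-1]+1 when the i-th and j-th characters match, else max(dp[i-1][j], dp[i][j-1]).
    ·  A  G  P  P  G  M  P  M  P  P
 ·  0  0  0  0  0  0  0  0  0  0  0
 W  0  0  0  0  0  0  0  0  0  0  0
 W  0  0  0  0  0  0  0  0  0  0  0
 A  0  1  1  1  1  1  1  1  1  1  1
 A  0  1  1  1  1  1  1  1  1  1  1
 W  0  1  1  1  1  1  1  1  1  1  1
 W  0  1  1  1  1  1  1  1  1  1  1
 W  0  1  1  1  1  1  1  1  1  1  1
 A  0  1  1  1  1  1  1  1  1  1  1
 A  0  1  1  1  1  1  1  1  1  1  1
 G  0  1  2  2  2  2  2  2  2  2  2
dp[10][10] = 2. One LCS (by backtracking along matches): AG.

2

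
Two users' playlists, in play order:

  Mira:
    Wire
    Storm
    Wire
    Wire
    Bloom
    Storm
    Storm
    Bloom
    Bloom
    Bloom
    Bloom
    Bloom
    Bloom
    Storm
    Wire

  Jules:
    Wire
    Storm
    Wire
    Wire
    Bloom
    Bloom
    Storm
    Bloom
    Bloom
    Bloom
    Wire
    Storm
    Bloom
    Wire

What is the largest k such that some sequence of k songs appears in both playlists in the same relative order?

One common subsequence of length 11: Wire [1,1] → Storm [2,2] → Wire [3,3] → Wire [4,4] → Bloom [5,6] → Storm [7,7] → Bloom [8,8] → Bloom [9,9] → Bloom [10,10] → Bloom [13,13] → Wire [15,14]. The LCS DP gives dp[15][14] = 11, so this is optimal.

11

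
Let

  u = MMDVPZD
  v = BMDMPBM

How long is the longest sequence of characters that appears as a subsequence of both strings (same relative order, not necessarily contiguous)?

3

One common subsequence of length 3: M (u #1, v #2) → M (u #2, v #4) → P (u #5, v #5), and the DP table's final entry dp[7][7] is also 3, so no common subsequence is longer.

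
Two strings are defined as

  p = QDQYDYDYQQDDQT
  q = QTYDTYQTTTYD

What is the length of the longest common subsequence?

6

One common subsequence of length 6: Q (p #1, q #1), then Y (p #4, q #3), then D (p #5, q #4), then Y (p #6, q #6), then Y (p #8, q #11), then D (p #12, q #12), and the DP table's final entry dp[14][12] is also 6, so no common subsequence is longer.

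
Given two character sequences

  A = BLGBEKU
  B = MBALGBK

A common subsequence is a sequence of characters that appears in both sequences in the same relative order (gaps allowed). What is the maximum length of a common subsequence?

Let dp[i][j] be the LCS length of the first i characters of A and the first j characters of B. dp[i][j] = dp[i-1][j-1]+1 when the i-th and j-th characters match, else max(dp[i-1][j], dp[i][j-1]).
    ·  M  B  A  L  G  B  K
 ·  0  0  0  0  0  0  0  0
 B  0  0  1  1  1  1  1  1
 L  0  0  1  1  2  2  2  2
 G  0  0  1  1  2  3  3  3
 B  0  0  1  1  2  3  4  4
 E  0  0  1  1  2  3  4  4
 K  0  0  1  1  2  3  4  5
 U  0  0  1  1  2  3  4  5
dp[7][7] = 5. One LCS (by backtracking along matches): BLGBK.

5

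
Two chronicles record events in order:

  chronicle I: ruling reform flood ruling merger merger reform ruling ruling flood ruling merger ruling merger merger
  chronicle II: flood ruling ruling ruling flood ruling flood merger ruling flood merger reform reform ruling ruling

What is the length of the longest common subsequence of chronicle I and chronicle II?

Taking flood (chronicle I #3, chronicle II #1) → ruling (chronicle I #4, chronicle II #2) → ruling (chronicle I #8, chronicle II #3) → ruling (chronicle I #9, chronicle II #4) → flood (chronicle I #10, chronicle II #5) → ruling (chronicle I #11, chronicle II #6) → merger (chronicle I #12, chronicle II #8) → ruling (chronicle I #13, chronicle II #9) → merger (chronicle I #14, chronicle II #11) gives a common subsequence of length 9. The LCS DP gives dp[15][15] = 9, so this is optimal.

9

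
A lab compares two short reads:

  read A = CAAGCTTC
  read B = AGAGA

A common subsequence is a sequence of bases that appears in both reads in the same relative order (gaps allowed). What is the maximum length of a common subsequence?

Let dp[i][j] be the LCS length of the first i bases of read A and the first j bases of read B. dp[i][j] = dp[i-1][j-1]+1 when the i-th and j-th bases match, else max(dp[i-1][j], dp[i][j-1]).
    ·  A  G  A  G  A
 ·  0  0  0  0  0  0
 C  0  0  0  0  0  0
 A  0  1  1  1  1  1
 A  0  1  1  2  2  2
 G  0  1  2  2  3  3
 C  0  1  2  2  3  3
 T  0  1  2  2  3  3
 T  0  1  2  2  3  3
 C  0  1  2  2  3  3
dp[8][5] = 3. One LCS (by backtracking along matches): AAG.

3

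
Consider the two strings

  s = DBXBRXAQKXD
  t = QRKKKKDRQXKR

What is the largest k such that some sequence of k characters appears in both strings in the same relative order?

Pick D [1,7] → R [5,8] → X [6,10] → K [9,11]; all 4 characters appear in both, in order. Since dp[11][12] = 4, nothing longer is possible.

4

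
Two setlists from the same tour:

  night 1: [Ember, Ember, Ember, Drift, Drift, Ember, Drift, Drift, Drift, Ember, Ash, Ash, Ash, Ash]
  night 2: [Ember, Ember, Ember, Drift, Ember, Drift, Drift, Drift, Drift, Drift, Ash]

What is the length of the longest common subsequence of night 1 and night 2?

9

Pick Ember [1,2] → Ember [2,3] → Ember [3,5] → Drift [4,6] → Drift [5,7] → Drift [7,8] → Drift [8,9] → Drift [9,10] → Ash [14,11]; all 9 songs appear in both, in order. The LCS DP gives dp[14][11] = 9, so this is optimal.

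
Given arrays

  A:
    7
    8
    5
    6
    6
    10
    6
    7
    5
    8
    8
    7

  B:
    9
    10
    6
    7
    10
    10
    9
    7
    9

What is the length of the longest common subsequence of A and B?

Let dp[i][j] be the LCS length of the first i values of A and the first j values of B. dp[i][j] = dp[i-1][j-1]+1 when the i-th and j-th values match, else max(dp[i-1][j], dp[i][j-1]).
    ·  9 10  6  7 10 10  9  7  9
 ·  0  0  0  0  0  0  0  0  0  0
 7  0  0  0  0  1  1  1  1  1  1
 8  0  0  0  0  1  1  1  1  1  1
 5  0  0  0  0  1  1  1  1  1  1
 6  0  0  0  1  1  1  1  1  1  1
 6  0  0  0  1  1  1  1  1  1  1
10  0  0  1  1  1  2  2  2  2  2
 6  0  0  1  2  2  2  2  2  2  2
 7  0  0  1  2  3  3  3  3  3  3
 5  0  0  1  2  3  3  3  3  3  3
 8  0  0  1  2  3  3  3  3  3  3
 8  0  0  1  2  3  3  3  3  3  3
 7  0  0  1  2  3  3  3  3  4  4
dp[12][9] = 4. One LCS (by backtracking along matches): 10, 6, 7, 7.

4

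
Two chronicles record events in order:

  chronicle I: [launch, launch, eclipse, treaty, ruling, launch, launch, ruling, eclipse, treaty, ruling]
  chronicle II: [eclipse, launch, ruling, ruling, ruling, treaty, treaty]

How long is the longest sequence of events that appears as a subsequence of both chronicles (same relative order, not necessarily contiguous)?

4

One common subsequence of length 4: launch [1,2]; then ruling [5,4]; then ruling [8,5]; then treaty [10,7]. dp[11][7] = 4 confirms this is the maximum.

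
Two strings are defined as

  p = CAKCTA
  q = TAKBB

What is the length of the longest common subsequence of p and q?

2

Let dp[i][j] be the LCS length of the first i characters of p and the first j characters of q. dp[i][j] = dp[i-1][j-1]+1 when the i-th and j-th characters match, else max(dp[i-1][j], dp[i][j-1]).
    ·  T  A  K  B  B
 ·  0  0  0  0  0  0
 C  0  0  0  0  0  0
 A  0  0  1  1  1  1
 K  0  0  1  2  2  2
 C  0  0  1  2  2  2
 T  0  1  1  2  2  2
 A  0  1  2  2  2  2
dp[6][5] = 2. One LCS (by backtracking along matches): AK.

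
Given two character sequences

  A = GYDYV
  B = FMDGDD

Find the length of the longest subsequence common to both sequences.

Match G (A #1, B #4); then D (A #3, B #6) — 2 characters in the same relative order in both. The LCS DP gives dp[5][6] = 2, so this is optimal.

2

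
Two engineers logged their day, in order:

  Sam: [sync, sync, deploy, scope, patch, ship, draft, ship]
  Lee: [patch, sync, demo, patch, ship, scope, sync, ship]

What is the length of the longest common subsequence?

Pick sync (Sam #1, Lee #2); then patch (Sam #5, Lee #4); then ship (Sam #6, Lee #5); then ship (Sam #8, Lee #8); all 4 tasks appear in both, in order, and the DP table's final entry dp[8][8] is also 4, so no common subsequence is longer.

4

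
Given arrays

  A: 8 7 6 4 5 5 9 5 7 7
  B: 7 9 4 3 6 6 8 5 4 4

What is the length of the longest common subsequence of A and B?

Match 7 at A[2]=B[1], 6 at A[3]=B[6], 4 at A[4]=B[10] — 3 values in the same relative order in both. Since dp[10][10] = 3, nothing longer is possible.

3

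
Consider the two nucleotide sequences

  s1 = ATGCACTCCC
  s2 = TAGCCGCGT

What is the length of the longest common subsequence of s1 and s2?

5

Match A at s1[1]=s2[2], then G at s1[3]=s2[3], then C at s1[4]=s2[5], then C at s1[6]=s2[7], then T at s1[7]=s2[9] — 5 bases in the same relative order in both. The LCS DP gives dp[10][9] = 5, so this is optimal.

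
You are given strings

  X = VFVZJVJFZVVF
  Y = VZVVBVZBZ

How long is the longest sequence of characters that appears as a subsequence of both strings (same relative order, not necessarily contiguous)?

Pick V [3,1], Z [4,2], V [6,3], V [10,4], V [11,6]; all 5 characters appear in both, in order. The LCS DP gives dp[12][9] = 5, so this is optimal.

5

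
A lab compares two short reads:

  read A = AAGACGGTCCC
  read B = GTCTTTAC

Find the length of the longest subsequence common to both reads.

Taking G at read A[3]=read B[1] → C at read A[5]=read B[3] → T at read A[8]=read B[6] → C at read A[11]=read B[8] gives a common subsequence of length 4. The LCS DP gives dp[11][8] = 4, so this is optimal.

4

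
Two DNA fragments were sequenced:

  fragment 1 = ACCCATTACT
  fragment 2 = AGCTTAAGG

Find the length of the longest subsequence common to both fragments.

5

Taking A [1,1], then C [4,3], then T [6,4], then T [7,5], then A [8,7] gives a common subsequence of length 5, and the DP table's final entry dp[10][9] is also 5, so no common subsequence is longer.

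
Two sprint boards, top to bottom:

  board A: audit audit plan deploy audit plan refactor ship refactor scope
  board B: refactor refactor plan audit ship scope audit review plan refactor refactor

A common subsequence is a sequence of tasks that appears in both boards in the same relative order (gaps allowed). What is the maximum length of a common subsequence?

5

Pick audit [1,4] → audit [2,7] → plan [6,9] → refactor [7,10] → refactor [9,11]; all 5 tasks appear in both, in order. Since dp[10][11] = 5, nothing longer is possible.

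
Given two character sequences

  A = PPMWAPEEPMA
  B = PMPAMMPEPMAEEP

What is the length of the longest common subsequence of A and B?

Match P (A #1, B #1) → P (A #2, B #3) → M (A #3, B #6) → P (A #6, B #7) → E (A #8, B #8) → P (A #9, B #9) → M (A #10, B #10) → A (A #11, B #11) — 8 characters in the same relative order in both. dp[11][14] = 8 confirms this is the maximum.

8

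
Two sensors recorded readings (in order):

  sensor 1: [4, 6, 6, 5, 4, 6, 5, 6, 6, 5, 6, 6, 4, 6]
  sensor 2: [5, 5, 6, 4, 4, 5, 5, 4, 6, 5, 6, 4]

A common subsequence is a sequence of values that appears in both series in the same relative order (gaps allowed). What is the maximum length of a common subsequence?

One common subsequence of length 7: 4 at sensor 1[1]=sensor 2[5]; then 5 at sensor 1[4]=sensor 2[7]; then 4 at sensor 1[5]=sensor 2[8]; then 6 at sensor 1[9]=sensor 2[9]; then 5 at sensor 1[10]=sensor 2[10]; then 6 at sensor 1[12]=sensor 2[11]; then 4 at sensor 1[13]=sensor 2[12], and the DP table's final entry dp[14][12] is also 7, so no common subsequence is longer.

7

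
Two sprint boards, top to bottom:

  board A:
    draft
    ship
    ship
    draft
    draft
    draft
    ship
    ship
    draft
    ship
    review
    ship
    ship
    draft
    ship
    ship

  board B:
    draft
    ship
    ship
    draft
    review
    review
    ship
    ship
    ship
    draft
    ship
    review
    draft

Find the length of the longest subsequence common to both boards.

Pick draft at board A[1]=board B[1], ship at board A[2]=board B[2], ship at board A[3]=board B[3], draft at board A[4]=board B[4], ship at board A[7]=board B[8], ship at board A[8]=board B[9], draft at board A[9]=board B[10], ship at board A[10]=board B[11], review at board A[11]=board B[12], draft at board A[14]=board B[13]; all 10 tasks appear in both, in order. dp[16][13] = 10 confirms this is the maximum.

10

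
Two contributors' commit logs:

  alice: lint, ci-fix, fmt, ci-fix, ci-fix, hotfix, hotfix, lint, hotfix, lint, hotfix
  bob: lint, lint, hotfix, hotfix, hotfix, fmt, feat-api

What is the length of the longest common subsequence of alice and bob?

Taking lint (alice #1, bob #2), hotfix (alice #6, bob #3), hotfix (alice #7, bob #4), hotfix (alice #9, bob #5) gives a common subsequence of length 4. Since dp[11][7] = 4, nothing longer is possible.

4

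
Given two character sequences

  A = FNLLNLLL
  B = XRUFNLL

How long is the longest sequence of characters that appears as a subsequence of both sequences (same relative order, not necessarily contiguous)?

4

Let dp[i][j] be the LCS length of the first i characters of A and the first j characters of B. dp[i][j] = dp[i-1][j-1]+1 when the i-th and j-th characters match, else max(dp[i-1][j], dp[i][j-1]).
    ·  X  R  U  F  N  L  L
 ·  0  0  0  0  0  0  0  0
 F  0  0  0  0  1  1  1  1
 N  0  0  0  0  1  2  2  2
 L  0  0  0  0  1  2  3  3
 L  0  0  0  0  1  2  3  4
 N  0  0  0  0  1  2  3  4
 L  0  0  0  0  1  2  3  4
 L  0  0  0  0  1  2  3  4
 L  0  0  0  0  1  2  3  4
dp[8][7] = 4. One LCS (by backtracking along matches): FNLL.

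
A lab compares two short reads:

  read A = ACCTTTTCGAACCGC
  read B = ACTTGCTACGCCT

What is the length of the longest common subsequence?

9

Match A at read A[1]=read B[1], C at read A[3]=read B[2], T at read A[4]=read B[3], T at read A[5]=read B[4], T at read A[6]=read B[7], C at read A[8]=read B[9], G at read A[9]=read B[10], C at read A[12]=read B[11], C at read A[13]=read B[12] — 9 bases in the same relative order in both, and the DP table's final entry dp[15][13] is also 9, so no common subsequence is longer.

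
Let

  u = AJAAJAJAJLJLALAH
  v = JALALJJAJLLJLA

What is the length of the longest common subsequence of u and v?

11

One common subsequence of length 11: J (u #2, v #1), A (u #3, v #2), A (u #4, v #4), J (u #5, v #6), J (u #7, v #7), A (u #8, v #8), J (u #9, v #9), L (u #10, v #11), J (u #11, v #12), L (u #14, v #13), A (u #15, v #14), and the DP table's final entry dp[16][14] is also 11, so no common subsequence is longer.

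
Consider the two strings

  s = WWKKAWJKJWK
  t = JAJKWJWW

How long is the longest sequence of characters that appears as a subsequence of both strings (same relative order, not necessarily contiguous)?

Taking A [5,2] → J [7,3] → K [8,4] → J [9,6] → W [10,8] gives a common subsequence of length 5. Since dp[11][8] = 5, nothing longer is possible.

5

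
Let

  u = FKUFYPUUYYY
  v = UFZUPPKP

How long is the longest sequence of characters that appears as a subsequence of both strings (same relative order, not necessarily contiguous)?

Match F [1,2]; then K [2,7]; then P [6,8] — 3 characters in the same relative order in both. dp[11][8] = 3 confirms this is the maximum.

3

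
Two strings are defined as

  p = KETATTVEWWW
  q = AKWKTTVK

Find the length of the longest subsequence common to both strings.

Let dp[i][j] be the LCS length of the first i characters of p and the first j characters of q. dp[i][j] = dp[i-1][j-1]+1 when the i-th and j-th characters match, else max(dp[i-1][j], dp[i][j-1]).
    ·  A  K  W  K  T  T  V  K
 ·  0  0  0  0  0  0  0  0  0
 K  0  0  1  1  1  1  1  1  1
 E  0  0  1  1  1  1  1  1  1
 T  0  0  1  1  1  2  2  2  2
 A  0  1  1  1  1  2  2  2  2
 T  0  1  1  1  1  2  3  3  3
 T  0  1  1  1  1  2  3  3  3
 V  0  1  1  1  1  2  3  4  4
 E  0  1  1  1  1  2  3  4  4
 W  0  1  1  2  2  2  3  4  4
 W  0  1  1  2  2  2  3  4  4
 W  0  1  1  2  2  2  3  4  4
dp[11][8] = 4. One LCS (by backtracking along matches): KTTV.

4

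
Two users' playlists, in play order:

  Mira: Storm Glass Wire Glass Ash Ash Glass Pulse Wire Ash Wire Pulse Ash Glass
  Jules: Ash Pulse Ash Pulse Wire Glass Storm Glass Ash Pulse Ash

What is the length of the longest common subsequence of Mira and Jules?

Pick Ash [5,1] → Ash [6,3] → Pulse [8,4] → Wire [9,5] → Ash [10,9] → Pulse [12,10] → Ash [13,11]; all 7 songs appear in both, in order. The LCS DP gives dp[14][11] = 7, so this is optimal.

7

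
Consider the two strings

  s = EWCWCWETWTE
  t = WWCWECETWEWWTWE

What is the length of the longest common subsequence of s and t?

9

Pick W (s #2, t #2), then C (s #3, t #3), then W (s #4, t #4), then C (s #5, t #6), then W (s #6, t #9), then E (s #7, t #10), then T (s #8, t #13), then W (s #9, t #14), then E (s #11, t #15); all 9 characters appear in both, in order. dp[11][15] = 9 confirms this is the maximum.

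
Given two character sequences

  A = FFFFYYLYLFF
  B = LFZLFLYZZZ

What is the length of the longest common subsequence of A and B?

4

Match F [1,2] → F [4,5] → L [7,6] → Y [8,7] — 4 characters in the same relative order in both. Since dp[11][10] = 4, nothing longer is possible.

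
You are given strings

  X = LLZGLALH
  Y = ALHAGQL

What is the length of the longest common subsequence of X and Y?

Pick L [1,2], then G [4,5], then L [7,7]; all 3 characters appear in both, in order. dp[8][7] = 3 confirms this is the maximum.

3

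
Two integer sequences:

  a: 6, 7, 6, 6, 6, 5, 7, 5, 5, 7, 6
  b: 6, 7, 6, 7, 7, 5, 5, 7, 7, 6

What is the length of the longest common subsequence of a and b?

One common subsequence of length 8: 6 at a[1]=b[1]; then 7 at a[2]=b[2]; then 6 at a[3]=b[3]; then 7 at a[7]=b[5]; then 5 at a[8]=b[6]; then 5 at a[9]=b[7]; then 7 at a[10]=b[9]; then 6 at a[11]=b[10]. The LCS DP gives dp[11][10] = 8, so this is optimal.

8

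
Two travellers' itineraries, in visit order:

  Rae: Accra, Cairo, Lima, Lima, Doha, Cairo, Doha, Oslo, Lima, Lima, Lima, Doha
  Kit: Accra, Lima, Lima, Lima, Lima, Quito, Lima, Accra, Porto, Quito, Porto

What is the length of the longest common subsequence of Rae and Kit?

6

Pick Accra at Rae[1]=Kit[1] → Lima at Rae[3]=Kit[2] → Lima at Rae[4]=Kit[3] → Lima at Rae[9]=Kit[4] → Lima at Rae[10]=Kit[5] → Lima at Rae[11]=Kit[7]; all 6 stops appear in both, in order. Since dp[12][11] = 6, nothing longer is possible.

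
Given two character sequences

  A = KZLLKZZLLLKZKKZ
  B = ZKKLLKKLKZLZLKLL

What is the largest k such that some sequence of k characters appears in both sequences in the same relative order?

9

One common subsequence of length 9: K [1,3], then L [3,5], then L [4,8], then K [5,9], then Z [6,10], then Z [7,12], then L [8,13], then L [9,15], then L [10,16]. Since dp[15][16] = 9, nothing longer is possible.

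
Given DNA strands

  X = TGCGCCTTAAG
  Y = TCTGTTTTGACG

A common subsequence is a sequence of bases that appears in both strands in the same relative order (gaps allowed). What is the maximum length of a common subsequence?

Match T (X #1, Y #1); then C (X #3, Y #2); then G (X #4, Y #4); then T (X #7, Y #7); then T (X #8, Y #8); then A (X #9, Y #10); then G (X #11, Y #12) — 7 bases in the same relative order in both. The LCS DP gives dp[11][12] = 7, so this is optimal.

7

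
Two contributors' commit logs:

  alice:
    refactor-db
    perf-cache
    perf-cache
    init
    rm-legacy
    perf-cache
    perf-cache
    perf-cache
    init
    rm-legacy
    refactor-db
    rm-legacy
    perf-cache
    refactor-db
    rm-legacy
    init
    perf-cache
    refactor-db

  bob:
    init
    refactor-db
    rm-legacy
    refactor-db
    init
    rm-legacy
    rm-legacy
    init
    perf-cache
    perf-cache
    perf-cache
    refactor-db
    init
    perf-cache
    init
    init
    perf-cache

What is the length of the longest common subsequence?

Pick refactor-db [1,4], init [4,5], rm-legacy [5,7], perf-cache [6,9], perf-cache [7,10], perf-cache [8,11], init [9,13], perf-cache [13,14], init [16,16], perf-cache [17,17]; all 10 commits appear in both, in order. dp[18][17] = 10 confirms this is the maximum.

10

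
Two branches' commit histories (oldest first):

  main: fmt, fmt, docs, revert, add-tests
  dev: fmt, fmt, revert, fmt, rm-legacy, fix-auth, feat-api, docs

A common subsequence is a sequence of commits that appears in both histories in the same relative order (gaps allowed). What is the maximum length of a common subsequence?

Taking fmt at main[1]=dev[2]; then fmt at main[2]=dev[4]; then docs at main[3]=dev[8] gives a common subsequence of length 3. Since dp[5][8] = 3, nothing longer is possible.

3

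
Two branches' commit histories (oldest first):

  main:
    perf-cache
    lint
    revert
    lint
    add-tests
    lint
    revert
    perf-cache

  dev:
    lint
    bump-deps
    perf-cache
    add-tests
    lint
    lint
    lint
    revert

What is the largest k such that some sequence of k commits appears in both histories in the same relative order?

Match perf-cache at main[1]=dev[3]; then lint at main[2]=dev[5]; then lint at main[4]=dev[6]; then lint at main[6]=dev[7]; then revert at main[7]=dev[8] — 5 commits in the same relative order in both. The LCS DP gives dp[8][8] = 5, so this is optimal.

5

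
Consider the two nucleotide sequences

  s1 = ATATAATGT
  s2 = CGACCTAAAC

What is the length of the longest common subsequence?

Match A [1,3], then T [2,6], then A [3,7], then A [5,8], then A [6,9] — 5 bases in the same relative order in both. The LCS DP gives dp[9][10] = 5, so this is optimal.

5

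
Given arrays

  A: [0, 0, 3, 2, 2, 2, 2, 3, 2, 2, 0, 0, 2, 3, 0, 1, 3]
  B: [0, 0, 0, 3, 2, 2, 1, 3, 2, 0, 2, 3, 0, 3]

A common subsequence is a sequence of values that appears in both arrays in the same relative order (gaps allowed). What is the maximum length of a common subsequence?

Taking 0 (A #1, B #2); then 0 (A #2, B #3); then 3 (A #3, B #4); then 2 (A #4, B #5); then 2 (A #5, B #6); then 3 (A #8, B #8); then 2 (A #10, B #9); then 0 (A #12, B #10); then 2 (A #13, B #11); then 3 (A #14, B #12); then 0 (A #15, B #13); then 3 (A #17, B #14) gives a common subsequence of length 12. dp[17][14] = 12 confirms this is the maximum.

12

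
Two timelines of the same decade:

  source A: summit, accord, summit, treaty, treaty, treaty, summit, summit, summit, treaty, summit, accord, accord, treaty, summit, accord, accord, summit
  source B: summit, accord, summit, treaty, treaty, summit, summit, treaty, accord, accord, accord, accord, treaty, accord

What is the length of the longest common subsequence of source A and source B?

12

Taking summit (source A #1, source B #1) → accord (source A #2, source B #2) → summit (source A #3, source B #3) → treaty (source A #5, source B #4) → treaty (source A #6, source B #5) → summit (source A #8, source B #6) → summit (source A #9, source B #7) → treaty (source A #10, source B #8) → accord (source A #12, source B #11) → accord (source A #13, source B #12) → treaty (source A #14, source B #13) → accord (source A #17, source B #14) gives a common subsequence of length 12, and the DP table's final entry dp[18][14] is also 12, so no common subsequence is longer.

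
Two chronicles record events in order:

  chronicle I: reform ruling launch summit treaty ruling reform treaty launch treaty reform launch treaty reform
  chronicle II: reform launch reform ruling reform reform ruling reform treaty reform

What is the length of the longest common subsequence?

7

Pick reform [1,1], then launch [3,2], then ruling [6,4], then reform [7,6], then reform [11,8], then treaty [13,9], then reform [14,10]; all 7 events appear in both, in order. Since dp[14][10] = 7, nothing longer is possible.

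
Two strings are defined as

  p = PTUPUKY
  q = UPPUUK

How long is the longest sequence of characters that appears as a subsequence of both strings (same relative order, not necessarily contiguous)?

Pick P (p #1, q #3); then U (p #3, q #4); then U (p #5, q #5); then K (p #6, q #6); all 4 characters appear in both, in order, and the DP table's final entry dp[7][6] is also 4, so no common subsequence is longer.

4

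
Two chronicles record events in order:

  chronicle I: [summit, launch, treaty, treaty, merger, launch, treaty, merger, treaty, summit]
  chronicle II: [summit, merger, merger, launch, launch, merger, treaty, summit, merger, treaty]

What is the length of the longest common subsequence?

6

One common subsequence of length 6: summit (chronicle I #1, chronicle II #1); then launch (chronicle I #2, chronicle II #5); then merger (chronicle I #5, chronicle II #6); then treaty (chronicle I #7, chronicle II #7); then merger (chronicle I #8, chronicle II #9); then treaty (chronicle I #9, chronicle II #10). Since dp[10][10] = 6, nothing longer is possible.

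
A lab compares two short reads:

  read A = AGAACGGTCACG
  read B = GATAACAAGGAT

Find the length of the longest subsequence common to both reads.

Pick A at read A[1]=read B[2], then A at read A[3]=read B[4], then A at read A[4]=read B[5], then C at read A[5]=read B[6], then G at read A[6]=read B[9], then G at read A[7]=read B[10], then T at read A[8]=read B[12]; all 7 bases appear in both, in order. dp[12][12] = 7 confirms this is the maximum.

7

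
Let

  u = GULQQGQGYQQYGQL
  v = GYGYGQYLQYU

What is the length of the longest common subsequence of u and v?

Match G (u #1, v #3), G (u #6, v #5), Q (u #7, v #6), Y (u #9, v #7), Q (u #11, v #9), Y (u #12, v #10) — 6 characters in the same relative order in both, and the DP table's final entry dp[15][11] is also 6, so no common subsequence is longer.

6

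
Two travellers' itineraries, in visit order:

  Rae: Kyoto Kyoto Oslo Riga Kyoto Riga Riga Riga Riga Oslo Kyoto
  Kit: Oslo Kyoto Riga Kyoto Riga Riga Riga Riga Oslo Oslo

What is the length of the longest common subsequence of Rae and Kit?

Match Kyoto at Rae[2]=Kit[2], Riga at Rae[4]=Kit[3], Kyoto at Rae[5]=Kit[4], Riga at Rae[6]=Kit[5], Riga at Rae[7]=Kit[6], Riga at Rae[8]=Kit[7], Riga at Rae[9]=Kit[8], Oslo at Rae[10]=Kit[10] — 8 stops in the same relative order in both. The LCS DP gives dp[11][10] = 8, so this is optimal.

8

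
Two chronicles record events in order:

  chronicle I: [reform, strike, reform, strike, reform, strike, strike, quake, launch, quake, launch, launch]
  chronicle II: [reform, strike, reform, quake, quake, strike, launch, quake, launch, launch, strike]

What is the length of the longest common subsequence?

8

Taking reform (chronicle I #1, chronicle II #1), then strike (chronicle I #2, chronicle II #2), then reform (chronicle I #3, chronicle II #3), then strike (chronicle I #7, chronicle II #6), then launch (chronicle I #9, chronicle II #7), then quake (chronicle I #10, chronicle II #8), then launch (chronicle I #11, chronicle II #9), then launch (chronicle I #12, chronicle II #10) gives a common subsequence of length 8, and the DP table's final entry dp[12][11] is also 8, so no common subsequence is longer.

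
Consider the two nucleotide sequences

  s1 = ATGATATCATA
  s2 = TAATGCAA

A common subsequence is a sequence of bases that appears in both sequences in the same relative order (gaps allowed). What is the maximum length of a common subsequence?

Let dp[i][j] be the LCS length of the first i bases of s1 and the first j bases of s2. dp[i][j] = dp[i-1][j-1]+1 when the i-th and j-th bases match, else max(dp[i-1][j], dp[i][j-1]).
    ·  T  A  A  T  G  C  A  A
 ·  0  0  0  0  0  0  0  0  0
 A  0  0  1  1  1  1  1  1  1
 T  0  1  1  1  2  2  2  2  2
 G  0  1  1  1  2  3  3  3  3
 A  0  1  2  2  2  3  3  4  4
 T  0  1  2  2  3  3  3  4  4
 A  0  1  2  3  3  3  3  4  5
 T  0  1  2  3  4  4  4  4  5
 C  0  1  2  3  4  4  5  5  5
 A  0  1  2  3  4  4  5  6  6
 T  0  1  2  3  4  4  5  6  6
 A  0  1  2  3  4  4  5  6  7
dp[11][8] = 7. One LCS (by backtracking along matches): TAATCAA.

7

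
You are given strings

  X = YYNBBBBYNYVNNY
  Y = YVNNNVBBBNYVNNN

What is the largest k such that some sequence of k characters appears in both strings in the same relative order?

Pick Y (X #1, Y #1) → N (X #3, Y #5) → B (X #5, Y #7) → B (X #6, Y #8) → B (X #7, Y #9) → N (X #9, Y #10) → Y (X #10, Y #11) → V (X #11, Y #12) → N (X #12, Y #14) → N (X #13, Y #15); all 10 characters appear in both, in order. dp[14][15] = 10 confirms this is the maximum.

10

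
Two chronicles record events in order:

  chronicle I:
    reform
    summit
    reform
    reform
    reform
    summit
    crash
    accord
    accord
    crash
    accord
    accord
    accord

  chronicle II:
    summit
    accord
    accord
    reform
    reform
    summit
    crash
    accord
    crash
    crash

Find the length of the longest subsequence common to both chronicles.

One common subsequence of length 7: summit [2,1] → reform [4,4] → reform [5,5] → summit [6,6] → crash [7,7] → accord [8,8] → crash [10,10], and the DP table's final entry dp[13][10] is also 7, so no common subsequence is longer.

7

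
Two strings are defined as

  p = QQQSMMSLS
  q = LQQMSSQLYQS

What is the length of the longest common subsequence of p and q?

6

Let dp[i][j] be the LCS length of the first i characters of p and the first j characters of q. dp[i][j] = dp[i-1][j-1]+1 when the i-th and j-th characters match, else max(dp[i-1][j], dp[i][j-1]).
    ·  L  Q  Q  M  S  S  Q  L  Y  Q  S
 ·  0  0  0  0  0  0  0  0  0  0  0  0
 Q  0  0  1  1  1  1  1  1  1  1  1  1
 Q  0  0  1  2  2  2  2  2  2  2  2  2
 Q  0  0  1  2  2  2  2  3  3  3  3  3
 S  0  0  1  2  2  3  3  3  3  3  3  4
 M  0  0  1  2  3  3  3  3  3  3  3  4
 M  0  0  1  2  3  3  3  3  3  3  3  4
 S  0  0  1  2  3  4  4  4  4  4  4  4
 L  0  1  1  2  3  4  4  4  5  5  5  5
 S  0  1  1  2  3  4  5  5  5  5  5  6
dp[9][11] = 6. One LCS (by backtracking along matches): QQSSLS.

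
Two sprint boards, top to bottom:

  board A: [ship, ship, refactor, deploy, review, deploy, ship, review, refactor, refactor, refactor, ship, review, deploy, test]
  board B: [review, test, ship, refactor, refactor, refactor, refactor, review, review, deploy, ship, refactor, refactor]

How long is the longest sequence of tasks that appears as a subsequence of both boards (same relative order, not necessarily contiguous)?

One common subsequence of length 7: ship at board A[1]=board B[3], then refactor at board A[3]=board B[7], then review at board A[5]=board B[9], then deploy at board A[6]=board B[10], then ship at board A[7]=board B[11], then refactor at board A[10]=board B[12], then refactor at board A[11]=board B[13]. Since dp[15][13] = 7, nothing longer is possible.

7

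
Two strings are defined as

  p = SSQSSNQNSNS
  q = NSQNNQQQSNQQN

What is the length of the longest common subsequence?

Let dp[i][j] be the LCS length of the first i characters of p and the first j characters of q. dp[i][j] = dp[i-1][j-1]+1 when the i-th and j-th characters match, else max(dp[i-1][j], dp[i][j-1]).
    ·  N  S  Q  N  N  Q  Q  Q  S  N  Q  Q  N
 ·  0  0  0  0  0  0  0  0  0  0  0  0  0  0
 S  0  0  1  1  1  1  1  1  1  1  1  1  1  1
 S  0  0  1  1  1  1  1  1  1  2  2  2  2  2
 Q  0  0  1  2  2  2  2  2  2  2  2  3  3  3
 S  0  0  1  2  2  2  2  2  2  3  3  3  3  3
 S  0  0  1  2  2  2  2  2  2  3  3  3  3  3
 N  0  1  1  2  3  3  3  3  3  3  4  4  4  4
 Q  0  1  1  2  3  3  4  4  4  4  4  5  5  5
 N  0  1  1  2  3  4  4  4  4  4  5  5  5  6
 S  0  1  2  2  3  4  4  4  4  5  5  5  5  6
 N  0  1  2  2  3  4  4  4  4  5  6  6  6  6
 S  0  1  2  2  3  4  4  4  4  5  6  6  6  6
dp[11][13] = 6. One LCS (by backtracking along matches): SQSNQN.

6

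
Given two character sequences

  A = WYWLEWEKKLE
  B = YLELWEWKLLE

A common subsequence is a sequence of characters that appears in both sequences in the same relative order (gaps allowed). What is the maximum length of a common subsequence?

8

Let dp[i][j] be the LCS length of the first i characters of A and the first j characters of B. dp[i][j] = dp[i-1][j-1]+1 when the i-th and j-th characters match, else max(dp[i-1][j], dp[i][j-1]).
    ·  Y  L  E  L  W  E  W  K  L  L  E
 ·  0  0  0  0  0  0  0  0  0  0  0  0
 W  0  0  0  0  0  1  1  1  1  1  1  1
 Y  0  1  1  1  1  1  1  1  1  1  1  1
 W  0  1  1  1  1  2  2  2  2  2  2  2
 L  0  1  2  2  2  2  2  2  2  3  3  3
 E  0  1  2  3  3  3  3  3  3  3  3  4
 W  0  1  2  3  3  4  4  4  4  4  4  4
 E  0  1  2  3  3  4  5  5  5  5  5  5
 K  0  1  2  3  3  4  5  5  6  6  6  6
 K  0  1  2  3  3  4  5  5  6  6  6  6
 L  0  1  2  3  4  4  5  5  6  7  7  7
 E  0  1  2  3  4  4  5  5  6  7  7  8
dp[11][11] = 8. One LCS (by backtracking along matches): YLEWEKLE.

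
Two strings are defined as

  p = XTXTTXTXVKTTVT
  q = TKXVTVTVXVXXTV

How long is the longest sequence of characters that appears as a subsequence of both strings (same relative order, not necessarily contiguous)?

One common subsequence of length 8: T [2,1] → X [3,3] → T [4,5] → T [5,7] → X [6,11] → X [8,12] → T [12,13] → V [13,14]. The LCS DP gives dp[14][14] = 8, so this is optimal.

8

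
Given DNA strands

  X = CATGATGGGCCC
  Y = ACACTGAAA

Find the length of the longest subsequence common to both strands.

5

Let dp[i][j] be the LCS length of the first i bases of X and the first j bases of Y. dp[i][j] = dp[i-1][j-1]+1 when the i-th and j-th bases match, else max(dp[i-1][j], dp[i][j-1]).
    ·  A  C  A  C  T  G  A  A  A
 ·  0  0  0  0  0  0  0  0  0  0
 C  0  0  1  1  1  1  1  1  1  1
 A  0  1  1  2  2  2  2  2  2  2
 T  0  1  1  2  2  3  3  3  3  3
 G  0  1  1  2  2  3  4  4  4  4
 A  0  1  1  2  2  3  4  5  5  5
 T  0  1  1  2  2  3  4  5  5  5
 G  0  1  1  2  2  3  4  5  5  5
 G  0  1  1  2  2  3  4  5  5  5
 G  0  1  1  2  2  3  4  5  5  5
 C  0  1  2  2  3  3  4  5  5  5
 C  0  1  2  2  3  3  4  5  5  5
 C  0  1  2  2  3  3  4  5  5  5
dp[12][9] = 5. One LCS (by backtracking along matches): CATGA.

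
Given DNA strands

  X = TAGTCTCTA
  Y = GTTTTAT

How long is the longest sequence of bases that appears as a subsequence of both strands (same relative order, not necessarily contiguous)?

5

Taking T [1,2] → T [4,3] → T [6,4] → T [8,5] → A [9,6] gives a common subsequence of length 5. dp[9][7] = 5 confirms this is the maximum.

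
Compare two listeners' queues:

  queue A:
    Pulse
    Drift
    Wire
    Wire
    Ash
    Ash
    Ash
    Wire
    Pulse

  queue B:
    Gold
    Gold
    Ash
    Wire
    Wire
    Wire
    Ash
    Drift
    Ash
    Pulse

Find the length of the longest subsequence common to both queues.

Match Wire (queue A #3, queue B #5) → Wire (queue A #4, queue B #6) → Ash (queue A #5, queue B #7) → Ash (queue A #7, queue B #9) → Pulse (queue A #9, queue B #10) — 5 songs in the same relative order in both. dp[9][10] = 5 confirms this is the maximum.

5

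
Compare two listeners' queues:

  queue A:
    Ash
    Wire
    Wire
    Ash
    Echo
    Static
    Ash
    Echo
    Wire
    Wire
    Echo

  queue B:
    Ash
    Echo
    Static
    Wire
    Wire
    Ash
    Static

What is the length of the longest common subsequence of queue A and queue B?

Taking Ash [1,1]; then Wire [2,4]; then Wire [3,5]; then Ash [4,6]; then Static [6,7] gives a common subsequence of length 5. The LCS DP gives dp[11][7] = 5, so this is optimal.

5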